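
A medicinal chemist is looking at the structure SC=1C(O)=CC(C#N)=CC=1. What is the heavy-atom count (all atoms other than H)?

Every atom symbol written in the SMILES (organic subset) is one heavy atom; implicit H are not written.
Heavy atoms by element → C:7, N:1, O:1, S:1.
Total: 10.

10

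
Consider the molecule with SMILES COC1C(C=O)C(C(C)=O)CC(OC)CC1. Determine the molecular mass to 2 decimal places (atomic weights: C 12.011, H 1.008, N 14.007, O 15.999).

First, the molecular formula is C12H20O4 (counting implicit H from valence).
  C: 12 × 12.011 = 144.132
  H: 20 × 1.008 = 20.160
  O: 4 × 15.999 = 63.996
Sum: 12×12.011 + 20×1.008 + 4×15.999 = 228.288 → 228.29 g/mol.

228.29 g/mol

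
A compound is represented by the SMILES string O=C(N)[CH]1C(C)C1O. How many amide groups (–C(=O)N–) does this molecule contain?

The amide motif appears at heavy-atom position 2 in the SMILES.
Other groups present: 1 hydroxyl.
Amide count: 1.

1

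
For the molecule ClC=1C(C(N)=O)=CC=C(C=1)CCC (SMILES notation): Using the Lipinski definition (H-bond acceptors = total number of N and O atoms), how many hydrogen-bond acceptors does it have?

N atoms: 1; O atoms: 1.
Lipinski HBA = 1 + 1 = 2.

2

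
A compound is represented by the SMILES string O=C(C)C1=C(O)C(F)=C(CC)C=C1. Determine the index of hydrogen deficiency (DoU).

Molecular formula: C10H11FO2.
DoU = (2C + 2 + N − H − X) / 2, where X is the halogen count and O/S are ignored.
    = (2·10 + 2 + 0 − 11 − 1) / 2 = 10 / 2 = 5.

5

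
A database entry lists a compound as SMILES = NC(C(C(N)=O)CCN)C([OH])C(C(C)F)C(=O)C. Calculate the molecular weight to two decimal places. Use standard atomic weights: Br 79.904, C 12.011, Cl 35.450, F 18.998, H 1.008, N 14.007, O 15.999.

First, the molecular formula is C11H22FN3O3 (counting implicit H from valence).
  C: 11 × 12.011 = 132.121
  F: 1 × 18.998 = 18.998
  H: 22 × 1.008 = 22.176
  N: 3 × 14.007 = 42.021
  O: 3 × 15.999 = 47.997
Sum: 11×12.011 + 1×18.998 + 22×1.008 + 3×14.007 + 3×15.999 = 263.313 → 263.31 g/mol.

263.31 g/mol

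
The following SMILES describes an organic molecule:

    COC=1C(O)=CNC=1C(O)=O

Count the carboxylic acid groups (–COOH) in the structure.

1

The carboxylic acid motif appears at heavy-atom position 9 in the SMILES.
Other groups present: 1 ether, 1 hydroxyl.
Carboxylic acid count: 1.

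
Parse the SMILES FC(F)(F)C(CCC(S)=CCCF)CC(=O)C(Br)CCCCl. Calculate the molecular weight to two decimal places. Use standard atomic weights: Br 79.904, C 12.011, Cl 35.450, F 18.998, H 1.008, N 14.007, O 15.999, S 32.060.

First, the molecular formula is C14H20BrClF4OS (counting implicit H from valence).
  Br: 1 × 79.904 = 79.904
  C: 14 × 12.011 = 168.154
  Cl: 1 × 35.450 = 35.450
  F: 4 × 18.998 = 75.992
  H: 20 × 1.008 = 20.160
  O: 1 × 15.999 = 15.999
  S: 1 × 32.060 = 32.060
Sum: 1×79.904 + 14×12.011 + 1×35.450 + 4×18.998 + 20×1.008 + 1×15.999 + 1×32.060 = 427.719 → 427.72 g/mol.

427.72 g/mol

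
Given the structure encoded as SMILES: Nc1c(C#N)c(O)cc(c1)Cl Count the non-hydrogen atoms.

11

Every atom symbol written in the SMILES (organic subset) is one heavy atom; implicit H are not written.
Heavy atoms by element → C:7, Cl:1, N:2, O:1.
Total: 11.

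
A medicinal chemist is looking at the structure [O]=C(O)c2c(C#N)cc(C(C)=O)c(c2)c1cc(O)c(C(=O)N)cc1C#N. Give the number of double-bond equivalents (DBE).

Molecular formula: C18H11N3O5.
DoU = (2C + 2 + N − H − X) / 2, where X is the halogen count and O/S are ignored.
    = (2·18 + 2 + 3 − 11 − 0) / 2 = 30 / 2 = 15.

15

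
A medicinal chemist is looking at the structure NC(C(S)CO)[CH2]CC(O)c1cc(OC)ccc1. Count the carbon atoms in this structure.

13

Count every carbon token in the SMILES (each C, including those in ring-closure positions and inside branches).
Carbon count: 13.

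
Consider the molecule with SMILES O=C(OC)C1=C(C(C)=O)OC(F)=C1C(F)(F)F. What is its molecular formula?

Walk through each heavy atom and fill implicit hydrogens from standard valence (C 4, N 3, O 2, S 2, halogen 1):
  atom 1: O, bond orders sum to 2 (valence 2) → 0 H
  atom 2: C, bond orders sum to 4 (valence 4) → 0 H
  atom 3: O, bond orders sum to 2 (valence 2) → 0 H
  atom 4: C, bond orders sum to 1 (valence 4) → 3 H
  atom 5: C, bond orders sum to 4 (valence 4) → 0 H
  atom 6: C, bond orders sum to 4 (valence 4) → 0 H
  atom 7: C, bond orders sum to 4 (valence 4) → 0 H
  atom 8: C, bond orders sum to 1 (valence 4) → 3 H
  atom 9: O, bond orders sum to 2 (valence 2) → 0 H
  atom 10: O, bond orders sum to 2 (valence 2) → 0 H
  atom 11: C, bond orders sum to 4 (valence 4) → 0 H
  atom 12: F (halogen, monovalent) → 0 H
  atom 13: C, bond orders sum to 4 (valence 4) → 0 H
  atom 14: C, bond orders sum to 4 (valence 4) → 0 H
  atom 15: F (halogen, monovalent) → 0 H
  atom 16: F (halogen, monovalent) → 0 H
  atom 17: F (halogen, monovalent) → 0 H
Totals → C:9, H:6, F:4, O:4.
In Hill order: C9H6F4O4.

C9H6F4O4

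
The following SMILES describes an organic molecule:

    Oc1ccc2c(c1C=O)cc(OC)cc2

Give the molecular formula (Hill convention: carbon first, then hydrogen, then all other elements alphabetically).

Walk through each heavy atom and fill implicit hydrogens from standard valence (C 4, N 3, O 2, S 2, halogen 1); for lowercase aromatic atoms, an aromatic c carries 1 H when it has two neighbours and 0 H with three, and aromatic n carries 0 H:
  atom 1: O, bond orders sum to 1 (valence 2) → 1 H
  atom 2: aromatic c, 3 neighbours → 0 H
  atom 3: aromatic c, 2 neighbours → 1 H
  atom 4: aromatic c, 2 neighbours → 1 H
  atom 5: aromatic c, 3 neighbours → 0 H
  atom 6: aromatic c, 3 neighbours → 0 H
  atom 7: aromatic c, 3 neighbours → 0 H
  atom 8: C, bond orders sum to 3 (valence 4) → 1 H
  atom 9: O, bond orders sum to 2 (valence 2) → 0 H
  atom 10: aromatic c, 2 neighbours → 1 H
  atom 11: aromatic c, 3 neighbours → 0 H
  atom 12: O, bond orders sum to 2 (valence 2) → 0 H
  atom 13: C, bond orders sum to 1 (valence 4) → 3 H
  atom 14: aromatic c, 2 neighbours → 1 H
  atom 15: aromatic c, 2 neighbours → 1 H
Totals → C:12, H:10, O:3.
In Hill order: C12H10O3.

C12H10O3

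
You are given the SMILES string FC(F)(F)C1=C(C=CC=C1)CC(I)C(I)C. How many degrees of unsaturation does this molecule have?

4

Molecular formula: C11H11F3I2.
DoU = (2C + 2 + N − H − X) / 2, where X is the halogen count and O/S are ignored.
    = (2·11 + 2 + 0 − 11 − 5) / 2 = 8 / 2 = 4.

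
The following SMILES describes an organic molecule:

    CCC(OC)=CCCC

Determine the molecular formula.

C8H16O

Walk through each heavy atom and fill implicit hydrogens from standard valence (C 4, N 3, O 2, S 2, halogen 1):
  atom 1: C, bond orders sum to 1 (valence 4) → 3 H
  atom 2: C, bond orders sum to 2 (valence 4) → 2 H
  atom 3: C, bond orders sum to 4 (valence 4) → 0 H
  atom 4: O, bond orders sum to 2 (valence 2) → 0 H
  atom 5: C, bond orders sum to 1 (valence 4) → 3 H
  atom 6: C, bond orders sum to 3 (valence 4) → 1 H
  atom 7: C, bond orders sum to 2 (valence 4) → 2 H
  atom 8: C, bond orders sum to 2 (valence 4) → 2 H
  atom 9: C, bond orders sum to 1 (valence 4) → 3 H
Totals → C:8, H:16, O:1.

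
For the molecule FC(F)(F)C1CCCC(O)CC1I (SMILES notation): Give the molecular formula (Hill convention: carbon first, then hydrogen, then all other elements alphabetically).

Walk through each heavy atom and fill implicit hydrogens from standard valence (C 4, N 3, O 2, S 2, halogen 1):
  atom 1: F (halogen, monovalent) → 0 H
  atom 2: C, bond orders sum to 4 (valence 4) → 0 H
  atom 3: F (halogen, monovalent) → 0 H
  atom 4: F (halogen, monovalent) → 0 H
  atom 5: C, bond orders sum to 3 (valence 4) → 1 H
  atom 6: C, bond orders sum to 2 (valence 4) → 2 H
  atom 7: C, bond orders sum to 2 (valence 4) → 2 H
  atom 8: C, bond orders sum to 2 (valence 4) → 2 H
  atom 9: C, bond orders sum to 3 (valence 4) → 1 H
  atom 10: O, bond orders sum to 1 (valence 2) → 1 H
  atom 11: C, bond orders sum to 2 (valence 4) → 2 H
  atom 12: C, bond orders sum to 3 (valence 4) → 1 H
  atom 13: I (halogen, monovalent) → 0 H
Totals → C:8, H:12, F:3, I:1, O:1.

C8H12F3IO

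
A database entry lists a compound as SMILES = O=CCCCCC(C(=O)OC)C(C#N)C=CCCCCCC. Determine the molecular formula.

C18H29NO3

Walk through each heavy atom and fill implicit hydrogens from standard valence (C 4, N 3, O 2, S 2, halogen 1):
  atom 1: O, bond orders sum to 2 (valence 2) → 0 H
  atom 2: C, bond orders sum to 3 (valence 4) → 1 H
  atom 3: C, bond orders sum to 2 (valence 4) → 2 H
  atom 4: C, bond orders sum to 2 (valence 4) → 2 H
  atom 5: C, bond orders sum to 2 (valence 4) → 2 H
  atom 6: C, bond orders sum to 2 (valence 4) → 2 H
  atom 7: C, bond orders sum to 3 (valence 4) → 1 H
  atom 8: C, bond orders sum to 4 (valence 4) → 0 H
  atom 9: O, bond orders sum to 2 (valence 2) → 0 H
  atom 10: O, bond orders sum to 2 (valence 2) → 0 H
  atom 11: C, bond orders sum to 1 (valence 4) → 3 H
  atom 12: C, bond orders sum to 3 (valence 4) → 1 H
  atom 13: C, bond orders sum to 4 (valence 4) → 0 H
  atom 14: N, bond orders sum to 3 (valence 3) → 0 H
  atom 15: C, bond orders sum to 3 (valence 4) → 1 H
  atom 16: C, bond orders sum to 3 (valence 4) → 1 H
  atom 17: C, bond orders sum to 2 (valence 4) → 2 H
  atom 18: C, bond orders sum to 2 (valence 4) → 2 H
  atom 19: C, bond orders sum to 2 (valence 4) → 2 H
  atom 20: C, bond orders sum to 2 (valence 4) → 2 H
  atom 21: C, bond orders sum to 2 (valence 4) → 2 H
  atom 22: C, bond orders sum to 1 (valence 4) → 3 H
Totals → C:18, H:29, N:1, O:3.
In Hill order: C18H29NO3.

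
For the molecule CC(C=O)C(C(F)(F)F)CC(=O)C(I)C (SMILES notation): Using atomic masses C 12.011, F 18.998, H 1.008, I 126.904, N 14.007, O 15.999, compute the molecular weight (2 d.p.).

First, the molecular formula is C9H12F3IO2 (counting implicit H from valence).
  C: 9 × 12.011 = 108.099
  F: 3 × 18.998 = 56.994
  H: 12 × 1.008 = 12.096
  I: 1 × 126.904 = 126.904
  O: 2 × 15.999 = 31.998
Sum: 9×12.011 + 3×18.998 + 12×1.008 + 1×126.904 + 2×15.999 = 336.091 → 336.09 g/mol.

336.09 g/mol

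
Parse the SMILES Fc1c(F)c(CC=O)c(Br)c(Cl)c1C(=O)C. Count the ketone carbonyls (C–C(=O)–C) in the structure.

The ketone motif appears at heavy-atom position 14 in the SMILES.
Other groups present: 1 aldehyde.
Ketone count: 1.

1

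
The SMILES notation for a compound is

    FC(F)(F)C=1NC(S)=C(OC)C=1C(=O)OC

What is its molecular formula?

C8H8F3NO3S

Walk through each heavy atom and fill implicit hydrogens from standard valence (C 4, N 3, O 2, S 2, halogen 1):
  atom 1: F (halogen, monovalent) → 0 H
  atom 2: C, bond orders sum to 4 (valence 4) → 0 H
  atom 3: F (halogen, monovalent) → 0 H
  atom 4: F (halogen, monovalent) → 0 H
  atom 5: C, bond orders sum to 4 (valence 4) → 0 H
  atom 6: N, bond orders sum to 2 (valence 3) → 1 H
  atom 7: C, bond orders sum to 4 (valence 4) → 0 H
  atom 8: S, bond orders sum to 1 (valence 2) → 1 H
  atom 9: C, bond orders sum to 4 (valence 4) → 0 H
  atom 10: O, bond orders sum to 2 (valence 2) → 0 H
  atom 11: C, bond orders sum to 1 (valence 4) → 3 H
  atom 12: C, bond orders sum to 4 (valence 4) → 0 H
  atom 13: C, bond orders sum to 4 (valence 4) → 0 H
  atom 14: O, bond orders sum to 2 (valence 2) → 0 H
  atom 15: O, bond orders sum to 2 (valence 2) → 0 H
  atom 16: C, bond orders sum to 1 (valence 4) → 3 H
Totals → C:8, H:8, F:3, N:1, O:3, S:1.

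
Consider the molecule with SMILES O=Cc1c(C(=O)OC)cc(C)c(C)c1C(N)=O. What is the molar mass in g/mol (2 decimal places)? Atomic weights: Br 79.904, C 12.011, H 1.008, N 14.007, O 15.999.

First, the molecular formula is C12H13NO4 (counting implicit H from valence).
  C: 12 × 12.011 = 144.132
  H: 13 × 1.008 = 13.104
  N: 1 × 14.007 = 14.007
  O: 4 × 15.999 = 63.996
Sum: 12×12.011 + 13×1.008 + 1×14.007 + 4×15.999 = 235.239 → 235.24 g/mol.

235.24 g/mol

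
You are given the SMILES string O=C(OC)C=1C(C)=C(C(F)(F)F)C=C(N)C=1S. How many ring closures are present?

1

In SMILES, each pair of matching ring-closure digits denotes one ring-closing bond; the number of such bonds equals the number of independent rings.
Ring-closure bonds here: 1.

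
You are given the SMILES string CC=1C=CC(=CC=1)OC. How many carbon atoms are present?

8

Count every carbon token in the SMILES (each C, including those in ring-closure positions and inside branches).
Carbon count: 8.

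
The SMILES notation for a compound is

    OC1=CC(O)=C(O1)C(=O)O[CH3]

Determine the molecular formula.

C6H6O5

Walk through each heavy atom and fill implicit hydrogens from standard valence (C 4, N 3, O 2, S 2, halogen 1):
  atom 1: O, bond orders sum to 1 (valence 2) → 1 H
  atom 2: C, bond orders sum to 4 (valence 4) → 0 H
  atom 3: C, bond orders sum to 3 (valence 4) → 1 H
  atom 4: C, bond orders sum to 4 (valence 4) → 0 H
  atom 5: O, bond orders sum to 1 (valence 2) → 1 H
  atom 6: C, bond orders sum to 4 (valence 4) → 0 H
  atom 7: O, bond orders sum to 2 (valence 2) → 0 H
  atom 8: C, bond orders sum to 4 (valence 4) → 0 H
  atom 9: O, bond orders sum to 2 (valence 2) → 0 H
  atom 10: O, bond orders sum to 2 (valence 2) → 0 H
  atom 11: C with explicit H count 3
Totals → C:6, H:6, O:5.
In Hill order: C6H6O5.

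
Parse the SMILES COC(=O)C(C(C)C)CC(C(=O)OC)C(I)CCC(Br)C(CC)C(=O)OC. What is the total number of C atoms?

19

Count every carbon token in the SMILES (each C, including those in ring-closure positions and inside branches).
Carbon count: 19.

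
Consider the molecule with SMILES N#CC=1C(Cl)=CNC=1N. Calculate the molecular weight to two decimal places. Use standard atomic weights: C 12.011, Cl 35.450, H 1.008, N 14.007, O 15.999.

First, the molecular formula is C5H4ClN3 (counting implicit H from valence).
  C: 5 × 12.011 = 60.055
  Cl: 1 × 35.450 = 35.450
  H: 4 × 1.008 = 4.032
  N: 3 × 14.007 = 42.021
Sum: 5×12.011 + 1×35.450 + 4×1.008 + 3×14.007 = 141.558 → 141.56 g/mol.

141.56 g/mol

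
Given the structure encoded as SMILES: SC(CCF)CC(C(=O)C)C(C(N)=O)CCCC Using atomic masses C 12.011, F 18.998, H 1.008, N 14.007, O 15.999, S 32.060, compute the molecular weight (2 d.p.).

277.40 g/mol

First, the molecular formula is C13H24FNO2S (counting implicit H from valence).
  C: 13 × 12.011 = 156.143
  F: 1 × 18.998 = 18.998
  H: 24 × 1.008 = 24.192
  N: 1 × 14.007 = 14.007
  O: 2 × 15.999 = 31.998
  S: 1 × 32.060 = 32.060
Sum: 13×12.011 + 1×18.998 + 24×1.008 + 1×14.007 + 2×15.999 + 1×32.060 = 277.398 → 277.40 g/mol.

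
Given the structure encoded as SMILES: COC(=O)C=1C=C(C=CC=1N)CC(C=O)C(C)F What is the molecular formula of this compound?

C13H16FNO3

Walk through each heavy atom and fill implicit hydrogens from standard valence (C 4, N 3, O 2, S 2, halogen 1):
  atom 1: C, bond orders sum to 1 (valence 4) → 3 H
  atom 2: O, bond orders sum to 2 (valence 2) → 0 H
  atom 3: C, bond orders sum to 4 (valence 4) → 0 H
  atom 4: O, bond orders sum to 2 (valence 2) → 0 H
  atom 5: C, bond orders sum to 4 (valence 4) → 0 H
  atom 6: C, bond orders sum to 3 (valence 4) → 1 H
  atom 7: C, bond orders sum to 4 (valence 4) → 0 H
  atom 8: C, bond orders sum to 3 (valence 4) → 1 H
  atom 9: C, bond orders sum to 3 (valence 4) → 1 H
  atom 10: C, bond orders sum to 4 (valence 4) → 0 H
  atom 11: N, bond orders sum to 1 (valence 3) → 2 H
  atom 12: C, bond orders sum to 2 (valence 4) → 2 H
  atom 13: C, bond orders sum to 3 (valence 4) → 1 H
  atom 14: C, bond orders sum to 3 (valence 4) → 1 H
  atom 15: O, bond orders sum to 2 (valence 2) → 0 H
  atom 16: C, bond orders sum to 3 (valence 4) → 1 H
  atom 17: C, bond orders sum to 1 (valence 4) → 3 H
  atom 18: F (halogen, monovalent) → 0 H
Totals → C:13, H:16, F:1, N:1, O:3.
In Hill order: C13H16FNO3.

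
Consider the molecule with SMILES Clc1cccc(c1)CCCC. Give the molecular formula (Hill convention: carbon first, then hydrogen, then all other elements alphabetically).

C10H13Cl

Walk through each heavy atom and fill implicit hydrogens from standard valence (C 4, N 3, O 2, S 2, halogen 1); for lowercase aromatic atoms, an aromatic c carries 1 H when it has two neighbours and 0 H with three, and aromatic n carries 0 H:
  atom 1: Cl (halogen, monovalent) → 0 H
  atom 2: aromatic c, 3 neighbours → 0 H
  atom 3: aromatic c, 2 neighbours → 1 H
  atom 4: aromatic c, 2 neighbours → 1 H
  atom 5: aromatic c, 2 neighbours → 1 H
  atom 6: aromatic c, 3 neighbours → 0 H
  atom 7: aromatic c, 2 neighbours → 1 H
  atom 8: C, bond orders sum to 2 (valence 4) → 2 H
  atom 9: C, bond orders sum to 2 (valence 4) → 2 H
  atom 10: C, bond orders sum to 2 (valence 4) → 2 H
  atom 11: C, bond orders sum to 1 (valence 4) → 3 H
Totals → C:10, H:13, Cl:1.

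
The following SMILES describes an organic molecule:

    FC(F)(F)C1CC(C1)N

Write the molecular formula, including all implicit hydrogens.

Walk through each heavy atom and fill implicit hydrogens from standard valence (C 4, N 3, O 2, S 2, halogen 1):
  atom 1: F (halogen, monovalent) → 0 H
  atom 2: C, bond orders sum to 4 (valence 4) → 0 H
  atom 3: F (halogen, monovalent) → 0 H
  atom 4: F (halogen, monovalent) → 0 H
  atom 5: C, bond orders sum to 3 (valence 4) → 1 H
  atom 6: C, bond orders sum to 2 (valence 4) → 2 H
  atom 7: C, bond orders sum to 3 (valence 4) → 1 H
  atom 8: C, bond orders sum to 2 (valence 4) → 2 H
  atom 9: N, bond orders sum to 1 (valence 3) → 2 H
Totals → C:5, H:8, F:3, N:1.

C5H8F3N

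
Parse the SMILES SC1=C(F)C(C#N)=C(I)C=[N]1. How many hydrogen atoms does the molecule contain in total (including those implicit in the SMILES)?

2

Walk through each heavy atom and fill implicit hydrogens from standard valence (C 4, N 3, O 2, S 2, halogen 1):
  atom 1: S, bond orders sum to 1 (valence 2) → 1 H
  atom 2: C, bond orders sum to 4 (valence 4) → 0 H
  atom 3: C, bond orders sum to 4 (valence 4) → 0 H
  atom 4: F (halogen, monovalent) → 0 H
  atom 5: C, bond orders sum to 4 (valence 4) → 0 H
  atom 6: C, bond orders sum to 4 (valence 4) → 0 H
  atom 7: N, bond orders sum to 3 (valence 3) → 0 H
  atom 8: C, bond orders sum to 4 (valence 4) → 0 H
  atom 9: I (halogen, monovalent) → 0 H
  atom 10: C, bond orders sum to 3 (valence 4) → 1 H
  atom 11: N with explicit H count 0
Total hydrogens: 2.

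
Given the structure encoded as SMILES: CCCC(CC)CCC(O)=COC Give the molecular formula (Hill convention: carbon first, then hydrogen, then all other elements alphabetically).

C11H22O2

Walk through each heavy atom and fill implicit hydrogens from standard valence (C 4, N 3, O 2, S 2, halogen 1):
  atom 1: C, bond orders sum to 1 (valence 4) → 3 H
  atom 2: C, bond orders sum to 2 (valence 4) → 2 H
  atom 3: C, bond orders sum to 2 (valence 4) → 2 H
  atom 4: C, bond orders sum to 3 (valence 4) → 1 H
  atom 5: C, bond orders sum to 2 (valence 4) → 2 H
  atom 6: C, bond orders sum to 1 (valence 4) → 3 H
  atom 7: C, bond orders sum to 2 (valence 4) → 2 H
  atom 8: C, bond orders sum to 2 (valence 4) → 2 H
  atom 9: C, bond orders sum to 4 (valence 4) → 0 H
  atom 10: O, bond orders sum to 1 (valence 2) → 1 H
  atom 11: C, bond orders sum to 3 (valence 4) → 1 H
  atom 12: O, bond orders sum to 2 (valence 2) → 0 H
  atom 13: C, bond orders sum to 1 (valence 4) → 3 H
Totals → C:11, H:22, O:2.
In Hill order: C11H22O2.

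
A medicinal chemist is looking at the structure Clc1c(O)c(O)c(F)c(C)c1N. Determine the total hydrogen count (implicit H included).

Walk through each heavy atom and fill implicit hydrogens from standard valence (C 4, N 3, O 2, S 2, halogen 1); for lowercase aromatic atoms, an aromatic c carries 1 H when it has two neighbours and 0 H with three, and aromatic n carries 0 H:
  atom 1: Cl (halogen, monovalent) → 0 H
  atom 2: aromatic c, 3 neighbours → 0 H
  atom 3: aromatic c, 3 neighbours → 0 H
  atom 4: O, bond orders sum to 1 (valence 2) → 1 H
  atom 5: aromatic c, 3 neighbours → 0 H
  atom 6: O, bond orders sum to 1 (valence 2) → 1 H
  atom 7: aromatic c, 3 neighbours → 0 H
  atom 8: F (halogen, monovalent) → 0 H
  atom 9: aromatic c, 3 neighbours → 0 H
  atom 10: C, bond orders sum to 1 (valence 4) → 3 H
  atom 11: aromatic c, 3 neighbours → 0 H
  atom 12: N, bond orders sum to 1 (valence 3) → 2 H
Total hydrogens: 7.

7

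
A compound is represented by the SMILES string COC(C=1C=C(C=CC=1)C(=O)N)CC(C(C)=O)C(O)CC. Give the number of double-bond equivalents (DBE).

Molecular formula: C16H23NO4.
DoU = (2C + 2 + N − H − X) / 2, where X is the halogen count and O/S are ignored.
    = (2·16 + 2 + 1 − 23 − 0) / 2 = 12 / 2 = 6.

6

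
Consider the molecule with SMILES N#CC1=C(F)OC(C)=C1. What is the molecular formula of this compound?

C6H4FNO

Walk through each heavy atom and fill implicit hydrogens from standard valence (C 4, N 3, O 2, S 2, halogen 1):
  atom 1: N, bond orders sum to 3 (valence 3) → 0 H
  atom 2: C, bond orders sum to 4 (valence 4) → 0 H
  atom 3: C, bond orders sum to 4 (valence 4) → 0 H
  atom 4: C, bond orders sum to 4 (valence 4) → 0 H
  atom 5: F (halogen, monovalent) → 0 H
  atom 6: O, bond orders sum to 2 (valence 2) → 0 H
  atom 7: C, bond orders sum to 4 (valence 4) → 0 H
  atom 8: C, bond orders sum to 1 (valence 4) → 3 H
  atom 9: C, bond orders sum to 3 (valence 4) → 1 H
Totals → C:6, H:4, F:1, N:1, O:1.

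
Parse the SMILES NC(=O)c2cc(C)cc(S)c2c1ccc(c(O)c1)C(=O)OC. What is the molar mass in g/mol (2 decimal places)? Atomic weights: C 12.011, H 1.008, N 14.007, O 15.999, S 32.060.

First, the molecular formula is C16H15NO4S (counting implicit H from valence).
  C: 16 × 12.011 = 192.176
  H: 15 × 1.008 = 15.120
  N: 1 × 14.007 = 14.007
  O: 4 × 15.999 = 63.996
  S: 1 × 32.060 = 32.060
Sum: 16×12.011 + 15×1.008 + 1×14.007 + 4×15.999 + 1×32.060 = 317.359 → 317.36 g/mol.

317.36 g/mol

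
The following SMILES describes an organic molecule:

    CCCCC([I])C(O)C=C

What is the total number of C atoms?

8

Count every carbon token in the SMILES (each C, including those in ring-closure positions and inside branches).
Carbon count: 8.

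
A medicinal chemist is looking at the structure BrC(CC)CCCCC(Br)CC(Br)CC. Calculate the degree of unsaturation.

0

Degree of unsaturation = (number of rings) + (number of π bonds).
Ring closures in the SMILES: 0.
π bonds: none → 0 DoU from unsaturation.
Total DoU = 0 + 0 = 0.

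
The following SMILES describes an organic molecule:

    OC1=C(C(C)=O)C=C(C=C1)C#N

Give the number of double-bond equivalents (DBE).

Degree of unsaturation = (number of rings) + (number of π bonds).
Ring closures in the SMILES: 1.
π bonds: 4 double bonds (each 1 DoU), 1 triple bond (each 2 DoU) → 6 DoU from unsaturation.
Total DoU = 1 + 6 = 7.

7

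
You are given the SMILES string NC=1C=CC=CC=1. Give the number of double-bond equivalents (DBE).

4

Degree of unsaturation = (number of rings) + (number of π bonds).
Ring closures in the SMILES: 1.
π bonds: 3 double bonds (each 1 DoU) → 3 DoU from unsaturation.
Total DoU = 1 + 3 = 4.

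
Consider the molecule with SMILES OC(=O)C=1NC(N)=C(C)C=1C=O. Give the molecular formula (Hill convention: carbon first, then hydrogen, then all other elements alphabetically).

C7H8N2O3

Walk through each heavy atom and fill implicit hydrogens from standard valence (C 4, N 3, O 2, S 2, halogen 1):
  atom 1: O, bond orders sum to 1 (valence 2) → 1 H
  atom 2: C, bond orders sum to 4 (valence 4) → 0 H
  atom 3: O, bond orders sum to 2 (valence 2) → 0 H
  atom 4: C, bond orders sum to 4 (valence 4) → 0 H
  atom 5: N, bond orders sum to 2 (valence 3) → 1 H
  atom 6: C, bond orders sum to 4 (valence 4) → 0 H
  atom 7: N, bond orders sum to 1 (valence 3) → 2 H
  atom 8: C, bond orders sum to 4 (valence 4) → 0 H
  atom 9: C, bond orders sum to 1 (valence 4) → 3 H
  atom 10: C, bond orders sum to 4 (valence 4) → 0 H
  atom 11: C, bond orders sum to 3 (valence 4) → 1 H
  atom 12: O, bond orders sum to 2 (valence 2) → 0 H
Totals → C:7, H:8, N:2, O:3.
In Hill order: C7H8N2O3.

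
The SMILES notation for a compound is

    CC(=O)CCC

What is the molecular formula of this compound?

Walk through each heavy atom and fill implicit hydrogens from standard valence (C 4, N 3, O 2, S 2, halogen 1):
  atom 1: C, bond orders sum to 1 (valence 4) → 3 H
  atom 2: C, bond orders sum to 4 (valence 4) → 0 H
  atom 3: O, bond orders sum to 2 (valence 2) → 0 H
  atom 4: C, bond orders sum to 2 (valence 4) → 2 H
  atom 5: C, bond orders sum to 2 (valence 4) → 2 H
  atom 6: C, bond orders sum to 1 (valence 4) → 3 H
Totals → C:5, H:10, O:1.
In Hill order: C5H10O.

C5H10O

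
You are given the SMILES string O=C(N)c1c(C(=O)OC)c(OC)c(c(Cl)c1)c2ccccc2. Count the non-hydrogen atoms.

Every atom symbol written in the SMILES (organic subset) is one heavy atom; implicit H are not written.
Heavy atoms by element → C:16, Cl:1, N:1, O:4.
Total: 22.

22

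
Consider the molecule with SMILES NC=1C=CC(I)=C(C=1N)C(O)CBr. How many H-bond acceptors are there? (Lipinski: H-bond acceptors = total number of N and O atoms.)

N atoms: 2; O atoms: 1.
Lipinski HBA = 2 + 1 = 3.

3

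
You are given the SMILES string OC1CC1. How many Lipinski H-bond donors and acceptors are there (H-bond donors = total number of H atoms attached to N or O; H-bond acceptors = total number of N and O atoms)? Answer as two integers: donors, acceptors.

1, 1

Donors: find every N or O and count the H atoms it carries.
  atom 1 (O): bond orders sum to 1 → 1 H
Lipinski HBD = 1.
Acceptors: N atoms = 0, O atoms = 1 → HBA = 1.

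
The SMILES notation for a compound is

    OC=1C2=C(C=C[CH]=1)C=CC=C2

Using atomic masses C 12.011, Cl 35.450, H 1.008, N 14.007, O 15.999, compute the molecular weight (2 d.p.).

First, the molecular formula is C10H8O (counting implicit H from valence).
  C: 10 × 12.011 = 120.110
  H: 8 × 1.008 = 8.064
  O: 1 × 15.999 = 15.999
Sum: 10×12.011 + 8×1.008 + 1×15.999 = 144.173 → 144.17 g/mol.

144.17 g/mol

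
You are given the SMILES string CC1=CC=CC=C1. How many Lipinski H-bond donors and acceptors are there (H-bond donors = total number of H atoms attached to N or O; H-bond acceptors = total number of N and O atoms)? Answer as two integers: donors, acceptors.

0, 0

Donors: find every N or O and count the H atoms it carries.
  (no N or O atoms present)
Lipinski HBD = 0.
Acceptors: N atoms = 0, O atoms = 0 → HBA = 0.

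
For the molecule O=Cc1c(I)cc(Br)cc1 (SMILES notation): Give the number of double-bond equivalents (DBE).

Molecular formula: C7H4BrIO.
DoU = (2C + 2 + N − H − X) / 2, where X is the halogen count and O/S are ignored.
    = (2·7 + 2 + 0 − 4 − 2) / 2 = 10 / 2 = 5.

5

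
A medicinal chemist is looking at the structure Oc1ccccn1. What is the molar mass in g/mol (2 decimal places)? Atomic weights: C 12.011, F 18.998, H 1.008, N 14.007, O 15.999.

95.10 g/mol

First, the molecular formula is C5H5NO (counting implicit H from valence).
  C: 5 × 12.011 = 60.055
  H: 5 × 1.008 = 5.040
  N: 1 × 14.007 = 14.007
  O: 1 × 15.999 = 15.999
Sum: 5×12.011 + 5×1.008 + 1×14.007 + 1×15.999 = 95.101 → 95.10 g/mol.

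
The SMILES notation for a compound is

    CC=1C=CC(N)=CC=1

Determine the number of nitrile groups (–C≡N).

0

Scan the SMILES for the nitrile motif — none present.
Groups that are present: 1 primary amine.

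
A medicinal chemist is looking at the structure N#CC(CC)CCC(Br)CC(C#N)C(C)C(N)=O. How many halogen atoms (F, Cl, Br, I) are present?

Halogen atoms appear at heavy-atom position 9 (1×Br).
Other groups present: 1 amide, 2 nitrile.
Halogen count: 1.

1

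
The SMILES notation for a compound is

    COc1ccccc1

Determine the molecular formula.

C7H8O

Walk through each heavy atom and fill implicit hydrogens from standard valence (C 4, N 3, O 2, S 2, halogen 1); for lowercase aromatic atoms, an aromatic c carries 1 H when it has two neighbours and 0 H with three, and aromatic n carries 0 H:
  atom 1: C, bond orders sum to 1 (valence 4) → 3 H
  atom 2: O, bond orders sum to 2 (valence 2) → 0 H
  atom 3: aromatic c, 3 neighbours → 0 H
  atom 4: aromatic c, 2 neighbours → 1 H
  atom 5: aromatic c, 2 neighbours → 1 H
  atom 6: aromatic c, 2 neighbours → 1 H
  atom 7: aromatic c, 2 neighbours → 1 H
  atom 8: aromatic c, 2 neighbours → 1 H
Totals → C:7, H:8, O:1.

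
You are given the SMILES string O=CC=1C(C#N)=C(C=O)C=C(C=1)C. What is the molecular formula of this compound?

C10H7NO2

Walk through each heavy atom and fill implicit hydrogens from standard valence (C 4, N 3, O 2, S 2, halogen 1):
  atom 1: O, bond orders sum to 2 (valence 2) → 0 H
  atom 2: C, bond orders sum to 3 (valence 4) → 1 H
  atom 3: C, bond orders sum to 4 (valence 4) → 0 H
  atom 4: C, bond orders sum to 4 (valence 4) → 0 H
  atom 5: C, bond orders sum to 4 (valence 4) → 0 H
  atom 6: N, bond orders sum to 3 (valence 3) → 0 H
  atom 7: C, bond orders sum to 4 (valence 4) → 0 H
  atom 8: C, bond orders sum to 3 (valence 4) → 1 H
  atom 9: O, bond orders sum to 2 (valence 2) → 0 H
  atom 10: C, bond orders sum to 3 (valence 4) → 1 H
  atom 11: C, bond orders sum to 4 (valence 4) → 0 H
  atom 12: C, bond orders sum to 3 (valence 4) → 1 H
  atom 13: C, bond orders sum to 1 (valence 4) → 3 H
Totals → C:10, H:7, N:1, O:2.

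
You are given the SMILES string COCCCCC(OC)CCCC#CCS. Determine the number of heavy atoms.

16

Every atom symbol written in the SMILES (organic subset) is one heavy atom; implicit H are not written.
Heavy atoms by element → C:13, O:2, S:1.
Total: 16.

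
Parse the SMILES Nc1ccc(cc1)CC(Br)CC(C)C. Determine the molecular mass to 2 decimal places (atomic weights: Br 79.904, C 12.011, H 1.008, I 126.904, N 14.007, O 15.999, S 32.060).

First, the molecular formula is C12H18BrN (counting implicit H from valence).
  Br: 1 × 79.904 = 79.904
  C: 12 × 12.011 = 144.132
  H: 18 × 1.008 = 18.144
  N: 1 × 14.007 = 14.007
Sum: 1×79.904 + 12×12.011 + 18×1.008 + 1×14.007 = 256.187 → 256.19 g/mol.

256.19 g/mol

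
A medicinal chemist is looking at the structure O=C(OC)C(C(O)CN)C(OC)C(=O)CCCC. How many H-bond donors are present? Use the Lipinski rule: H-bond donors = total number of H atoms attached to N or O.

3

Donors: find every N or O and count the H atoms it carries.
  atom 1 (O): bond orders sum to 2 → 0 H
  atom 3 (O): bond orders sum to 2 → 0 H
  atom 7 (O): bond orders sum to 1 → 1 H
  atom 9 (N): bond orders sum to 1 → 2 H
  atom 11 (O): bond orders sum to 2 → 0 H
  atom 14 (O): bond orders sum to 2 → 0 H
Lipinski HBD = 3.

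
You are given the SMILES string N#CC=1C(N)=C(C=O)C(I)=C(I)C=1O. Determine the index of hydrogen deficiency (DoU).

7

Molecular formula: C8H4I2N2O2.
DoU = (2C + 2 + N − H − X) / 2, where X is the halogen count and O/S are ignored.
    = (2·8 + 2 + 2 − 4 − 2) / 2 = 14 / 2 = 7.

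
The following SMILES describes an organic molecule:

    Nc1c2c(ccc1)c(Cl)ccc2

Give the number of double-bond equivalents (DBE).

Molecular formula: C10H8ClN.
DoU = (2C + 2 + N − H − X) / 2, where X is the halogen count and O/S are ignored.
    = (2·10 + 2 + 1 − 8 − 1) / 2 = 14 / 2 = 7.

7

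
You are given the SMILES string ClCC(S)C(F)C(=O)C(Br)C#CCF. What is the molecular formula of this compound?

Walk through each heavy atom and fill implicit hydrogens from standard valence (C 4, N 3, O 2, S 2, halogen 1):
  atom 1: Cl (halogen, monovalent) → 0 H
  atom 2: C, bond orders sum to 2 (valence 4) → 2 H
  atom 3: C, bond orders sum to 3 (valence 4) → 1 H
  atom 4: S, bond orders sum to 1 (valence 2) → 1 H
  atom 5: C, bond orders sum to 3 (valence 4) → 1 H
  atom 6: F (halogen, monovalent) → 0 H
  atom 7: C, bond orders sum to 4 (valence 4) → 0 H
  atom 8: O, bond orders sum to 2 (valence 2) → 0 H
  atom 9: C, bond orders sum to 3 (valence 4) → 1 H
  atom 10: Br (halogen, monovalent) → 0 H
  atom 11: C, bond orders sum to 4 (valence 4) → 0 H
  atom 12: C, bond orders sum to 4 (valence 4) → 0 H
  atom 13: C, bond orders sum to 2 (valence 4) → 2 H
  atom 14: F (halogen, monovalent) → 0 H
Totals → C:8, H:8, Br:1, Cl:1, F:2, O:1, S:1.

C8H8BrClF2OS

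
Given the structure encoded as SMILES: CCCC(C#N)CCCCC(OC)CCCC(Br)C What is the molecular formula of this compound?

C16H30BrNO

Walk through each heavy atom and fill implicit hydrogens from standard valence (C 4, N 3, O 2, S 2, halogen 1):
  atom 1: C, bond orders sum to 1 (valence 4) → 3 H
  atom 2: C, bond orders sum to 2 (valence 4) → 2 H
  atom 3: C, bond orders sum to 2 (valence 4) → 2 H
  atom 4: C, bond orders sum to 3 (valence 4) → 1 H
  atom 5: C, bond orders sum to 4 (valence 4) → 0 H
  atom 6: N, bond orders sum to 3 (valence 3) → 0 H
  atom 7: C, bond orders sum to 2 (valence 4) → 2 H
  atom 8: C, bond orders sum to 2 (valence 4) → 2 H
  atom 9: C, bond orders sum to 2 (valence 4) → 2 H
  atom 10: C, bond orders sum to 2 (valence 4) → 2 H
  atom 11: C, bond orders sum to 3 (valence 4) → 1 H
  atom 12: O, bond orders sum to 2 (valence 2) → 0 H
  atom 13: C, bond orders sum to 1 (valence 4) → 3 H
  atom 14: C, bond orders sum to 2 (valence 4) → 2 H
  atom 15: C, bond orders sum to 2 (valence 4) → 2 H
  atom 16: C, bond orders sum to 2 (valence 4) → 2 H
  atom 17: C, bond orders sum to 3 (valence 4) → 1 H
  atom 18: Br (halogen, monovalent) → 0 H
  atom 19: C, bond orders sum to 1 (valence 4) → 3 H
Totals → C:16, H:30, Br:1, N:1, O:1.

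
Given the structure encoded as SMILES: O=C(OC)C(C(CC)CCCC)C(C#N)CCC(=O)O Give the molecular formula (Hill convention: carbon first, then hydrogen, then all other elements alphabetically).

Walk through each heavy atom and fill implicit hydrogens from standard valence (C 4, N 3, O 2, S 2, halogen 1):
  atom 1: O, bond orders sum to 2 (valence 2) → 0 H
  atom 2: C, bond orders sum to 4 (valence 4) → 0 H
  atom 3: O, bond orders sum to 2 (valence 2) → 0 H
  atom 4: C, bond orders sum to 1 (valence 4) → 3 H
  atom 5: C, bond orders sum to 3 (valence 4) → 1 H
  atom 6: C, bond orders sum to 3 (valence 4) → 1 H
  atom 7: C, bond orders sum to 2 (valence 4) → 2 H
  atom 8: C, bond orders sum to 1 (valence 4) → 3 H
  atom 9: C, bond orders sum to 2 (valence 4) → 2 H
  atom 10: C, bond orders sum to 2 (valence 4) → 2 H
  atom 11: C, bond orders sum to 2 (valence 4) → 2 H
  atom 12: C, bond orders sum to 1 (valence 4) → 3 H
  atom 13: C, bond orders sum to 3 (valence 4) → 1 H
  atom 14: C, bond orders sum to 4 (valence 4) → 0 H
  atom 15: N, bond orders sum to 3 (valence 3) → 0 H
  atom 16: C, bond orders sum to 2 (valence 4) → 2 H
  atom 17: C, bond orders sum to 2 (valence 4) → 2 H
  atom 18: C, bond orders sum to 4 (valence 4) → 0 H
  atom 19: O, bond orders sum to 2 (valence 2) → 0 H
  atom 20: O, bond orders sum to 1 (valence 2) → 1 H
Totals → C:15, H:25, N:1, O:4.

C15H25NO4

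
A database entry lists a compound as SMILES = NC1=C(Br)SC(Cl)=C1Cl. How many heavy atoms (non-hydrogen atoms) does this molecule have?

Every atom symbol written in the SMILES (organic subset) is one heavy atom; implicit H are not written.
Heavy atoms by element → Br:1, C:4, Cl:2, N:1, S:1.
Total: 9.

9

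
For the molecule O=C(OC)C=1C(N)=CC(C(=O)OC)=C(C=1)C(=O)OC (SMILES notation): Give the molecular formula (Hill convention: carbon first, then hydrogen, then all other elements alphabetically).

Walk through each heavy atom and fill implicit hydrogens from standard valence (C 4, N 3, O 2, S 2, halogen 1):
  atom 1: O, bond orders sum to 2 (valence 2) → 0 H
  atom 2: C, bond orders sum to 4 (valence 4) → 0 H
  atom 3: O, bond orders sum to 2 (valence 2) → 0 H
  atom 4: C, bond orders sum to 1 (valence 4) → 3 H
  atom 5: C, bond orders sum to 4 (valence 4) → 0 H
  atom 6: C, bond orders sum to 4 (valence 4) → 0 H
  atom 7: N, bond orders sum to 1 (valence 3) → 2 H
  atom 8: C, bond orders sum to 3 (valence 4) → 1 H
  atom 9: C, bond orders sum to 4 (valence 4) → 0 H
  atom 10: C, bond orders sum to 4 (valence 4) → 0 H
  atom 11: O, bond orders sum to 2 (valence 2) → 0 H
  atom 12: O, bond orders sum to 2 (valence 2) → 0 H
  atom 13: C, bond orders sum to 1 (valence 4) → 3 H
  atom 14: C, bond orders sum to 4 (valence 4) → 0 H
  atom 15: C, bond orders sum to 3 (valence 4) → 1 H
  atom 16: C, bond orders sum to 4 (valence 4) → 0 H
  atom 17: O, bond orders sum to 2 (valence 2) → 0 H
  atom 18: O, bond orders sum to 2 (valence 2) → 0 H
  atom 19: C, bond orders sum to 1 (valence 4) → 3 H
Totals → C:12, H:13, N:1, O:6.
In Hill order: C12H13NO6.

C12H13NO6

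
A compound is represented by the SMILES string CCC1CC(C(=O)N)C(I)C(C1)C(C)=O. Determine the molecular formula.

Walk through each heavy atom and fill implicit hydrogens from standard valence (C 4, N 3, O 2, S 2, halogen 1):
  atom 1: C, bond orders sum to 1 (valence 4) → 3 H
  atom 2: C, bond orders sum to 2 (valence 4) → 2 H
  atom 3: C, bond orders sum to 3 (valence 4) → 1 H
  atom 4: C, bond orders sum to 2 (valence 4) → 2 H
  atom 5: C, bond orders sum to 3 (valence 4) → 1 H
  atom 6: C, bond orders sum to 4 (valence 4) → 0 H
  atom 7: O, bond orders sum to 2 (valence 2) → 0 H
  atom 8: N, bond orders sum to 1 (valence 3) → 2 H
  atom 9: C, bond orders sum to 3 (valence 4) → 1 H
  atom 10: I (halogen, monovalent) → 0 H
  atom 11: C, bond orders sum to 3 (valence 4) → 1 H
  atom 12: C, bond orders sum to 2 (valence 4) → 2 H
  atom 13: C, bond orders sum to 4 (valence 4) → 0 H
  atom 14: C, bond orders sum to 1 (valence 4) → 3 H
  atom 15: O, bond orders sum to 2 (valence 2) → 0 H
Totals → C:11, H:18, I:1, N:1, O:2.
In Hill order: C11H18INO2.

C11H18INO2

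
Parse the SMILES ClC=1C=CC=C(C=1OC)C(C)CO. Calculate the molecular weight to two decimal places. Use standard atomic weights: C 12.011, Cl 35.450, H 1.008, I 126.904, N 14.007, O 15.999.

First, the molecular formula is C10H13ClO2 (counting implicit H from valence).
  C: 10 × 12.011 = 120.110
  Cl: 1 × 35.450 = 35.450
  H: 13 × 1.008 = 13.104
  O: 2 × 15.999 = 31.998
Sum: 10×12.011 + 1×35.450 + 13×1.008 + 2×15.999 = 200.662 → 200.66 g/mol.

200.66 g/mol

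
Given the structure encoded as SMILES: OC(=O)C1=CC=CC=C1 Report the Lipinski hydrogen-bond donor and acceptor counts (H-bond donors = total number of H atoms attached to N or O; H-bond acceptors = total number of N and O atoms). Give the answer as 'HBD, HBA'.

1, 2

Donors: find every N or O and count the H atoms it carries.
  atom 1 (O): bond orders sum to 1 → 1 H
  atom 3 (O): bond orders sum to 2 → 0 H
Lipinski HBD = 1.
Acceptors: N atoms = 0, O atoms = 2 → HBA = 2.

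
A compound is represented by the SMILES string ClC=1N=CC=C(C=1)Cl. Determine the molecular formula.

Walk through each heavy atom and fill implicit hydrogens from standard valence (C 4, N 3, O 2, S 2, halogen 1):
  atom 1: Cl (halogen, monovalent) → 0 H
  atom 2: C, bond orders sum to 4 (valence 4) → 0 H
  atom 3: N, bond orders sum to 3 (valence 3) → 0 H
  atom 4: C, bond orders sum to 3 (valence 4) → 1 H
  atom 5: C, bond orders sum to 3 (valence 4) → 1 H
  atom 6: C, bond orders sum to 4 (valence 4) → 0 H
  atom 7: C, bond orders sum to 3 (valence 4) → 1 H
  atom 8: Cl (halogen, monovalent) → 0 H
Totals → C:5, H:3, Cl:2, N:1.

C5H3Cl2N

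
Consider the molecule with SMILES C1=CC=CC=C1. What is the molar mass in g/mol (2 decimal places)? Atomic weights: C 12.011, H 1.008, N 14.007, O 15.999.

78.11 g/mol

First, the molecular formula is C6H6 (counting implicit H from valence).
  C: 6 × 12.011 = 72.066
  H: 6 × 1.008 = 6.048
Sum: 6×12.011 + 6×1.008 = 78.114 → 78.11 g/mol.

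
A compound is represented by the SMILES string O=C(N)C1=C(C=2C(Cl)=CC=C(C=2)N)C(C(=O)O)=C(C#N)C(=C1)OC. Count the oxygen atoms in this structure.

4

Scan the SMILES for O atoms (remember two-letter symbols like Cl and Br are single atoms).
Oxygen count: 4.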